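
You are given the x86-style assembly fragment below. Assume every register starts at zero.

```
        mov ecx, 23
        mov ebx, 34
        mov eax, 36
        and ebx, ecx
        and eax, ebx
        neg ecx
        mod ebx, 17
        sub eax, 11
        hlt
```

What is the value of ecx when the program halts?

-23

ecx=23
ebx=34
eax=36
ebx=34&23=2
eax=36&2=0
ecx=-(23)=-23
ebx=2%17=2
eax=0-11=-11
halt.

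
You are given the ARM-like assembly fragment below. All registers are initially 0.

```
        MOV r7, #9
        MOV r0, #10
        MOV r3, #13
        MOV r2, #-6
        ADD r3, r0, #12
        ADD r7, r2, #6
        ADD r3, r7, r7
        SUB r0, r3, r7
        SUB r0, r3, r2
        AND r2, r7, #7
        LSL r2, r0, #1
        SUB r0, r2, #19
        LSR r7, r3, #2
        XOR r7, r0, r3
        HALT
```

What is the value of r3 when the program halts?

0

after MOV r7, #9: r7=9
after MOV r0, #10: r0=10
after MOV r3, #13: r3=13
after MOV r2, #-6: r2=-6
after ADD r3, r0, #12: r3=10+12=22
after ADD r7, r2, #6: r7=(-6)+6=0
after ADD r3, r7, r7: r3=0+0=0
after SUB r0, r3, r7: r0=0-0=0
after SUB r0, r3, r2: r0=0-(-6)=6
after AND r2, r7, #7: r2=0&7=0
after LSL r2, r0, #1: r2=6<<1=12
after SUB r0, r2, #19: r0=12-19=-7
after LSR r7, r3, #2: r7=0>>2=0
after XOR r7, r0, r3: r7=(-7)^0=-7
halt.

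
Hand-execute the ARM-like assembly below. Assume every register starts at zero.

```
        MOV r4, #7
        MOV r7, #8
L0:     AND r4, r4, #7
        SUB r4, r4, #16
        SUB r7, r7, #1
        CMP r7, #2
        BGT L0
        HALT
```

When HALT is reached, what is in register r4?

MOV r4, #7 → r4=7
MOV r7, #8 → r7=8
AND r4, r4, #7 → r4=7&7=7
SUB r4, r4, #16 → r4=7-16=-9
SUB r7, r7, #1 → r7=8-1=7
CMP r7, #2  (cmp 7,2)
BGT L0: taken
AND r4, r4, #7 → r4=(-9)&7=7
SUB r4, r4, #16 → r4=7-16=-9
SUB r7, r7, #1 → r7=7-1=6
CMP r7, #2  (cmp 6,2)
BGT L0: taken
AND r4, r4, #7 → r4=(-9)&7=7
SUB r4, r4, #16 → r4=7-16=-9
SUB r7, r7, #1 → r7=6-1=5
CMP r7, #2  (cmp 5,2)
BGT L0: taken
AND r4, r4, #7 → r4=(-9)&7=7
SUB r4, r4, #16 → r4=7-16=-9
SUB r7, r7, #1 → r7=5-1=4
CMP r7, #2  (cmp 4,2)
BGT L0: taken
AND r4, r4, #7 → r4=(-9)&7=7
SUB r4, r4, #16 → r4=7-16=-9
SUB r7, r7, #1 → r7=4-1=3
CMP r7, #2  (cmp 3,2)
BGT L0: taken
AND r4, r4, #7 → r4=(-9)&7=7
SUB r4, r4, #16 → r4=7-16=-9
SUB r7, r7, #1 → r7=3-1=2
CMP r7, #2  (cmp 2,2)
BGT L0: not taken
halt.

-9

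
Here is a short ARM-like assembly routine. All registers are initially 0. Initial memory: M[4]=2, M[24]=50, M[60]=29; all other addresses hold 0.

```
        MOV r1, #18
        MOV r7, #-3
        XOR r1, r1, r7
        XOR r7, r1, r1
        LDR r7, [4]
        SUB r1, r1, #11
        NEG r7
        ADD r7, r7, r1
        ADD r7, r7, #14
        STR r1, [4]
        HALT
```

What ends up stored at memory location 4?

after MOV r1, #18: r1=18
after MOV r7, #-3: r7=-3
after XOR r1, r1, r7: r1=18^(-3)=-17
after XOR r7, r1, r1: r7=(-17)^(-17)=0
after LDR r7, [4]: r7=M[4]=2
after SUB r1, r1, #11: r1=(-17)-11=-28
after NEG r7: r7=-(2)=-2
after ADD r7, r7, r1: r7=(-2)+(-28)=-30
after ADD r7, r7, #14: r7=(-30)+14=-16
STR r1, [4] → M[4]=-28
halt.

-28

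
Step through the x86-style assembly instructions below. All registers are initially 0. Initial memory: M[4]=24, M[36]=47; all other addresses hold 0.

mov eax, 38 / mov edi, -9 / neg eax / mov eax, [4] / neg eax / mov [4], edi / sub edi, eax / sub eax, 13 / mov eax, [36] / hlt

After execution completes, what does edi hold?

15

after mov eax, 38: eax=38
after mov edi, -9: edi=-9
after neg eax: eax=-(38)=-38
after mov eax, [4]: eax=M[4]=24
after neg eax: eax=-(24)=-24
mov [4], edi → M[4]=-9
after sub edi, eax: edi=(-9)-(-24)=15
after sub eax, 13: eax=(-24)-13=-37
after mov eax, [36]: eax=M[36]=47
halt.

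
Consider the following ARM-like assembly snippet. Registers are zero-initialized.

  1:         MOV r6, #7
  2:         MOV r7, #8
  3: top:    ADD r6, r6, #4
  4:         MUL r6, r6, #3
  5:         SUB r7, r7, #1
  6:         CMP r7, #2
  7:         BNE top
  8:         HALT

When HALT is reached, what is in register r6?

after MOV r6, #7: r6=7
after MOV r7, #8: r7=8
after ADD r6, r6, #4: r6=7+4=11
after MUL r6, r6, #3: r6=11*3=33
after SUB r7, r7, #1: r7=8-1=7
CMP r7, #2  (cmp 7,2)
BNE top: taken
after ADD r6, r6, #4: r6=33+4=37
after MUL r6, r6, #3: r6=37*3=111
after SUB r7, r7, #1: r7=7-1=6
CMP r7, #2  (cmp 6,2)
BNE top: taken
after ADD r6, r6, #4: r6=111+4=115
after MUL r6, r6, #3: r6=115*3=345
after SUB r7, r7, #1: r7=6-1=5
CMP r7, #2  (cmp 5,2)
BNE top: taken
after ADD r6, r6, #4: r6=345+4=349
after MUL r6, r6, #3: r6=349*3=1047
after SUB r7, r7, #1: r7=5-1=4
CMP r7, #2  (cmp 4,2)
BNE top: taken
after ADD r6, r6, #4: r6=1047+4=1051
after MUL r6, r6, #3: r6=1051*3=3153
after SUB r7, r7, #1: r7=4-1=3
CMP r7, #2  (cmp 3,2)
BNE top: taken
after ADD r6, r6, #4: r6=3153+4=3157
after MUL r6, r6, #3: r6=3157*3=9471
after SUB r7, r7, #1: r7=3-1=2
CMP r7, #2  (cmp 2,2)
BNE top: not taken
halt.

9471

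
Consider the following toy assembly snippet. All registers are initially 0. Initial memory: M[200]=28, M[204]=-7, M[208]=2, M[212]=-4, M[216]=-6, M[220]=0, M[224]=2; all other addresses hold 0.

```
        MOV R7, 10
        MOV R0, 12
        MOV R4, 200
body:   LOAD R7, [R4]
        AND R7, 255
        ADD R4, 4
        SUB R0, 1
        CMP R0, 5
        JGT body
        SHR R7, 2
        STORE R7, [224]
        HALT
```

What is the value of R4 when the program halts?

228

after MOV R7, 10: R7=10
after MOV R0, 12: R0=12
after MOV R4, 200: R4=200
after LOAD R7, [R4]: R7=M[200]=28
after AND R7, 255: R7=28&255=28
after ADD R4, 4: R4=200+4=204
after SUB R0, 1: R0=12-1=11
CMP R0, 5  (cmp 11,5)
JGT body: taken
after LOAD R7, [R4]: R7=M[204]=-7
after AND R7, 255: R7=(-7)&255=249
after ADD R4, 4: R4=204+4=208
after SUB R0, 1: R0=11-1=10
CMP R0, 5  (cmp 10,5)
JGT body: taken
after LOAD R7, [R4]: R7=M[208]=2
after AND R7, 255: R7=2&255=2
after ADD R4, 4: R4=208+4=212
after SUB R0, 1: R0=10-1=9
CMP R0, 5  (cmp 9,5)
JGT body: taken
after LOAD R7, [R4]: R7=M[212]=-4
after AND R7, 255: R7=(-4)&255=252
after ADD R4, 4: R4=212+4=216
after SUB R0, 1: R0=9-1=8
CMP R0, 5  (cmp 8,5)
JGT body: taken
after LOAD R7, [R4]: R7=M[216]=-6
after AND R7, 255: R7=(-6)&255=250
after ADD R4, 4: R4=216+4=220
after SUB R0, 1: R0=8-1=7
CMP R0, 5  (cmp 7,5)
JGT body: taken
after LOAD R7, [R4]: R7=M[220]=0
after AND R7, 255: R7=0&255=0
after ADD R4, 4: R4=220+4=224
after SUB R0, 1: R0=7-1=6
CMP R0, 5  (cmp 6,5)
JGT body: taken
after LOAD R7, [R4]: R7=M[224]=2
after AND R7, 255: R7=2&255=2
after ADD R4, 4: R4=224+4=228
after SUB R0, 1: R0=6-1=5
CMP R0, 5  (cmp 5,5)
JGT body: not taken
after SHR R7, 2: R7=2>>2=0
STORE R7, [224] → M[224]=0
halt.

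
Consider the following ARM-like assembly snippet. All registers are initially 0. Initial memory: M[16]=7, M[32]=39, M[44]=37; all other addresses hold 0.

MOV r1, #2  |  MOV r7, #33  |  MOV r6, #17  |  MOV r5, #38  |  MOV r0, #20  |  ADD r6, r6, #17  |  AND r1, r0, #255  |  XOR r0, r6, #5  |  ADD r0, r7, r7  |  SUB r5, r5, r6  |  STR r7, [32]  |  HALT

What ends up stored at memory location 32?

33

after MOV r1, #2: r1=2
after MOV r7, #33: r7=33
after MOV r6, #17: r6=17
after MOV r5, #38: r5=38
after MOV r0, #20: r0=20
after ADD r6, r6, #17: r6=17+17=34
after AND r1, r0, #255: r1=20&255=20
after XOR r0, r6, #5: r0=34^5=39
after ADD r0, r7, r7: r0=33+33=66
after SUB r5, r5, r6: r5=38-34=4
STR r7, [32] → M[32]=33
halt.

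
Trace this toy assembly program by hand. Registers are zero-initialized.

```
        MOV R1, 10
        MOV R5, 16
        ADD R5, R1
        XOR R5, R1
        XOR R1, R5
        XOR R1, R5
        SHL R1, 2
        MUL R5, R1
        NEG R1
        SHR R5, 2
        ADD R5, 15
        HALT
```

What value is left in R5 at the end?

R1=10
R5=16
R5=16+10=26
R5=26^10=16
R1=10^16=26
R1=26^16=10
R1=10<<2=40
R5=16*40=640
R1=-(40)=-40
R5=640>>2=160
R5=160+15=175
halt.

175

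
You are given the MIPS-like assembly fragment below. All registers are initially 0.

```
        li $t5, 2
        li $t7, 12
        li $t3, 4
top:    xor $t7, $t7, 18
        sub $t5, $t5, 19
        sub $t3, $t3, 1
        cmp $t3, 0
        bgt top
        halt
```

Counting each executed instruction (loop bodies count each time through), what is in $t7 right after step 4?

30

$t5=2
$t7=12
$t3=4
$t7=12^18=30
After step 4: $t7 = 30.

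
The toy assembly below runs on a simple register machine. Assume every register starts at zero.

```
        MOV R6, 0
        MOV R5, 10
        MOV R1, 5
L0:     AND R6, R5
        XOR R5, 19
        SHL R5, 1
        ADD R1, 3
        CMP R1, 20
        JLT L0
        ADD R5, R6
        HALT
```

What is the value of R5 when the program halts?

738

R6=0
R5=10
R1=5
R6=0&10=0
R5=10^19=25
R5=25<<1=50
R1=5+3=8
CMP R1, 20  (cmp 8,20)
JLT L0: taken
R6=0&50=0
R5=50^19=33
R5=33<<1=66
R1=8+3=11
CMP R1, 20  (cmp 11,20)
JLT L0: taken
R6=0&66=0
R5=66^19=81
R5=81<<1=162
R1=11+3=14
CMP R1, 20  (cmp 14,20)
JLT L0: taken
R6=0&162=0
R5=162^19=177
R5=177<<1=354
R1=14+3=17
CMP R1, 20  (cmp 17,20)
JLT L0: taken
R6=0&354=0
R5=354^19=369
R5=369<<1=738
R1=17+3=20
CMP R1, 20  (cmp 20,20)
JLT L0: not taken
R5=738+0=738
halt.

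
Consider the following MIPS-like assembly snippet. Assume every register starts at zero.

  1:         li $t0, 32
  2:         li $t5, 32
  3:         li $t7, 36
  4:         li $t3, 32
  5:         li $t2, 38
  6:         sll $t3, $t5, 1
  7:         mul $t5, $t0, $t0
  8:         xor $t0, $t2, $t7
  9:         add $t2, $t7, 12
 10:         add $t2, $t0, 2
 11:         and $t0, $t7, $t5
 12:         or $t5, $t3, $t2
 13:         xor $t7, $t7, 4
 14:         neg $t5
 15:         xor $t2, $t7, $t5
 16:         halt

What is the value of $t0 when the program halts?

0

after li $t0, 32: $t0=32
after li $t5, 32: $t5=32
after li $t7, 36: $t7=36
after li $t3, 32: $t3=32
after li $t2, 38: $t2=38
after sll $t3, $t5, 1: $t3=32<<1=64
after mul $t5, $t0, $t0: $t5=32*32=1024
after xor $t0, $t2, $t7: $t0=38^36=2
after add $t2, $t7, 12: $t2=36+12=48
after add $t2, $t0, 2: $t2=2+2=4
after and $t0, $t7, $t5: $t0=36&1024=0
after or $t5, $t3, $t2: $t5=64|4=68
after xor $t7, $t7, 4: $t7=36^4=32
after neg $t5: $t5=-(68)=-68
after xor $t2, $t7, $t5: $t2=32^(-68)=-100
halt.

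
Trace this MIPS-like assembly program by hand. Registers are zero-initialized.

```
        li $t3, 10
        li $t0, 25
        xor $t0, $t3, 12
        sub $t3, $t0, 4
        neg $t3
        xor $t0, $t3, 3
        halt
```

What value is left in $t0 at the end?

$t3=10
$t0=25
$t0=10^12=6
$t3=6-4=2
$t3=-(2)=-2
$t0=(-2)^3=-3
halt.

-3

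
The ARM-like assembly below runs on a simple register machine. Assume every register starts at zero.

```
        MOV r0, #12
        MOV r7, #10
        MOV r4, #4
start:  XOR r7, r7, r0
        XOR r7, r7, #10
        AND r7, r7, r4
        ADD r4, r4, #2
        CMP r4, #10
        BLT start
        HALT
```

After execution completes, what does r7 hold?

after MOV r0, #12: r0=12
after MOV r7, #10: r7=10
after MOV r4, #4: r4=4
after XOR r7, r7, r0: r7=10^12=6
after XOR r7, r7, #10: r7=6^10=12
after AND r7, r7, r4: r7=12&4=4
after ADD r4, r4, #2: r4=4+2=6
CMP r4, #10  (cmp 6,10)
BLT start: taken
after XOR r7, r7, r0: r7=4^12=8
after XOR r7, r7, #10: r7=8^10=2
after AND r7, r7, r4: r7=2&6=2
after ADD r4, r4, #2: r4=6+2=8
CMP r4, #10  (cmp 8,10)
BLT start: taken
after XOR r7, r7, r0: r7=2^12=14
after XOR r7, r7, #10: r7=14^10=4
after AND r7, r7, r4: r7=4&8=0
after ADD r4, r4, #2: r4=8+2=10
CMP r4, #10  (cmp 10,10)
BLT start: not taken
halt.

0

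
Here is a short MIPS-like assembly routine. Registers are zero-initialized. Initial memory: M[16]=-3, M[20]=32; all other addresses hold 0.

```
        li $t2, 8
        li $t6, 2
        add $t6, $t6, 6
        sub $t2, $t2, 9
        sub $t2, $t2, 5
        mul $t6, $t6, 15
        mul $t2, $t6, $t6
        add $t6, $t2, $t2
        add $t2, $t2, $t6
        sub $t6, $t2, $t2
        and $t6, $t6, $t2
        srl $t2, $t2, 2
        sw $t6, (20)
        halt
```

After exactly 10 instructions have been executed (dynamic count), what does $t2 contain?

li $t2, 8 → $t2=8
li $t6, 2 → $t6=2
add $t6, $t6, 6 → $t6=2+6=8
sub $t2, $t2, 9 → $t2=8-9=-1
sub $t2, $t2, 5 → $t2=(-1)-5=-6
mul $t6, $t6, 15 → $t6=8*15=120
mul $t2, $t6, $t6 → $t2=120*120=14400
add $t6, $t2, $t2 → $t6=14400+14400=28800
add $t2, $t2, $t6 → $t2=14400+28800=43200
sub $t6, $t2, $t2 → $t6=43200-43200=0
After step 10: $t2 = 43200.

43200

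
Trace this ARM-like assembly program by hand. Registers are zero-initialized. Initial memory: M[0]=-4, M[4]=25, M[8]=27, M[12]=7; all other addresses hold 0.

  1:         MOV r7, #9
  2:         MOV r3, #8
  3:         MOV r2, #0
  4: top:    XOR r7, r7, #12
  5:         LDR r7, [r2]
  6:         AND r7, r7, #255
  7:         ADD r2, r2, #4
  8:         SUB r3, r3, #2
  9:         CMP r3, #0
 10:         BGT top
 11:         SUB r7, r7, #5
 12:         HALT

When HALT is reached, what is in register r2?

r7=9
r3=8
r2=0
r7=9^12=5
r7=M[0]=-4
r7=(-4)&255=252
r2=0+4=4
r3=8-2=6
CMP r3, #0  (cmp 6,0)
BGT top: taken
r7=252^12=240
r7=M[4]=25
r7=25&255=25
r2=4+4=8
r3=6-2=4
CMP r3, #0  (cmp 4,0)
BGT top: taken
r7=25^12=21
r7=M[8]=27
r7=27&255=27
r2=8+4=12
r3=4-2=2
CMP r3, #0  (cmp 2,0)
BGT top: taken
r7=27^12=23
r7=M[12]=7
r7=7&255=7
r2=12+4=16
r3=2-2=0
CMP r3, #0  (cmp 0,0)
BGT top: not taken
r7=7-5=2
halt.

16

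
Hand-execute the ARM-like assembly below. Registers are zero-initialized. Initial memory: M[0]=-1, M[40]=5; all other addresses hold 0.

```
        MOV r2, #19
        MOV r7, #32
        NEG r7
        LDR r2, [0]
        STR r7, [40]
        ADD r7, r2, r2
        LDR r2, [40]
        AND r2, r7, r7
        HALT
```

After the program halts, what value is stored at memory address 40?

-32

MOV r2, #19 → r2=19
MOV r7, #32 → r7=32
NEG r7 → r7=-(32)=-32
LDR r2, [0] → r2=M[0]=-1
STR r7, [40] → M[40]=-32
ADD r7, r2, r2 → r7=(-1)+(-1)=-2
LDR r2, [40] → r2=M[40]=-32
AND r2, r7, r7 → r2=(-2)&(-2)=-2
halt.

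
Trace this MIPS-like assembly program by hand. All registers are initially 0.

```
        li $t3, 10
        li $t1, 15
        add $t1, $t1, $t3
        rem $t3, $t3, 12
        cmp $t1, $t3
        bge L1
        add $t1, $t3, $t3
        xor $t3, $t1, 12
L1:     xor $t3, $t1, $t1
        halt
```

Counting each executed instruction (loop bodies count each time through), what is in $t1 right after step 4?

25

after li $t3, 10: $t3=10
after li $t1, 15: $t1=15
after add $t1, $t1, $t3: $t1=15+10=25
after rem $t3, $t3, 12: $t3=10%12=10
After step 4: $t1 = 25.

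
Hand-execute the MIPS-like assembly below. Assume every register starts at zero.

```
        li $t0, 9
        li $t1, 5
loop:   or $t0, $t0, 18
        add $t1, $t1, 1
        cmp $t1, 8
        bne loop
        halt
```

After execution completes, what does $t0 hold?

27

after li $t0, 9: $t0=9
after li $t1, 5: $t1=5
after or $t0, $t0, 18: $t0=9|18=27
after add $t1, $t1, 1: $t1=5+1=6
cmp $t1, 8  (cmp 6,8)
bne loop: taken
after or $t0, $t0, 18: $t0=27|18=27
after add $t1, $t1, 1: $t1=6+1=7
cmp $t1, 8  (cmp 7,8)
bne loop: taken
after or $t0, $t0, 18: $t0=27|18=27
after add $t1, $t1, 1: $t1=7+1=8
cmp $t1, 8  (cmp 8,8)
bne loop: not taken
halt.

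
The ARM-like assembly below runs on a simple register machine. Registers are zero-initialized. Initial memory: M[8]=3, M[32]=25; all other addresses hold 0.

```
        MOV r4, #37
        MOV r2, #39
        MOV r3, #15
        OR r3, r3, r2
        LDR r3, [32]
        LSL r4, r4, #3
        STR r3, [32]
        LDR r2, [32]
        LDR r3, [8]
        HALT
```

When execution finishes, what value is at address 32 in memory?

25

MOV r4, #37 → r4=37
MOV r2, #39 → r2=39
MOV r3, #15 → r3=15
OR r3, r3, r2 → r3=15|39=47
LDR r3, [32] → r3=M[32]=25
LSL r4, r4, #3 → r4=37<<3=296
STR r3, [32] → M[32]=25
LDR r2, [32] → r2=M[32]=25
LDR r3, [8] → r3=M[8]=3
halt.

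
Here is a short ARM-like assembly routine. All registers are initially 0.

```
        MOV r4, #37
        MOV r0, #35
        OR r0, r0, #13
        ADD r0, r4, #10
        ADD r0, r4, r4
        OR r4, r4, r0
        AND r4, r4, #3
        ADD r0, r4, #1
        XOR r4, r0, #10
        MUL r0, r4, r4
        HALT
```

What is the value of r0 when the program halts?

after MOV r4, #37: r4=37
after MOV r0, #35: r0=35
after OR r0, r0, #13: r0=35|13=47
after ADD r0, r4, #10: r0=37+10=47
after ADD r0, r4, r4: r0=37+37=74
after OR r4, r4, r0: r4=37|74=111
after AND r4, r4, #3: r4=111&3=3
after ADD r0, r4, #1: r0=3+1=4
after XOR r4, r0, #10: r4=4^10=14
after MUL r0, r4, r4: r0=14*14=196
halt.

196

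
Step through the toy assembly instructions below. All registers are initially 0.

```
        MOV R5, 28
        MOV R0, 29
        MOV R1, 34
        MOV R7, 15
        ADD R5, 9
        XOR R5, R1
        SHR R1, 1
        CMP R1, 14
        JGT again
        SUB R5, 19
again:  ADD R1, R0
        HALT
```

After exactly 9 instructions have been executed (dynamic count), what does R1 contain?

MOV R5, 28 → R5=28
MOV R0, 29 → R0=29
MOV R1, 34 → R1=34
MOV R7, 15 → R7=15
ADD R5, 9 → R5=28+9=37
XOR R5, R1 → R5=37^34=7
SHR R1, 1 → R1=34>>1=17
CMP R1, 14  (cmp 17,14)
JGT again: taken
After step 9: R1 = 17.

17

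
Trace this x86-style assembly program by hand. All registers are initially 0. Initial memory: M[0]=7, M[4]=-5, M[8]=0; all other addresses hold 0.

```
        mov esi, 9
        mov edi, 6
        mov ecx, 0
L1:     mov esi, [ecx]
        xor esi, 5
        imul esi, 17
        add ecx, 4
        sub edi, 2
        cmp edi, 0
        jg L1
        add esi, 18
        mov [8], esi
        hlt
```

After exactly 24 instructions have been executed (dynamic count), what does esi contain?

85

esi=9
edi=6
ecx=0
esi=M[0]=7
esi=7^5=2
esi=2*17=34
ecx=0+4=4
edi=6-2=4
cmp edi, 0  (cmp 4,0)
jg L1: taken
esi=M[4]=-5
esi=(-5)^5=-2
esi=(-2)*17=-34
ecx=4+4=8
edi=4-2=2
cmp edi, 0  (cmp 2,0)
jg L1: taken
esi=M[8]=0
esi=0^5=5
esi=5*17=85
ecx=8+4=12
edi=2-2=0
cmp edi, 0  (cmp 0,0)
jg L1: not taken
After step 24: esi = 85.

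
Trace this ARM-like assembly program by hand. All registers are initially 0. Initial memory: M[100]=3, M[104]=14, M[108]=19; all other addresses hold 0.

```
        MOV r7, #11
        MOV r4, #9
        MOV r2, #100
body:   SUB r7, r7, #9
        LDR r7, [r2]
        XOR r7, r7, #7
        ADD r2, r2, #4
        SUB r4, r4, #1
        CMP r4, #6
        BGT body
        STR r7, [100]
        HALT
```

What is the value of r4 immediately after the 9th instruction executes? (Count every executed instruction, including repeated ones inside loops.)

8

r7=11
r4=9
r2=100
r7=11-9=2
r7=M[100]=3
r7=3^7=4
r2=100+4=104
r4=9-1=8
CMP r4, #6  (cmp 8,6)
After step 9: r4 = 8.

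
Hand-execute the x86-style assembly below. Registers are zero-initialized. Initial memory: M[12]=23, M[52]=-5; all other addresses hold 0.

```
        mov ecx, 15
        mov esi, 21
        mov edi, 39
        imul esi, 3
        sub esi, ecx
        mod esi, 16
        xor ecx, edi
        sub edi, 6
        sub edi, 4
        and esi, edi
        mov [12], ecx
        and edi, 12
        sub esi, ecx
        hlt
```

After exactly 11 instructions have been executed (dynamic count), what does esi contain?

0

ecx=15
esi=21
edi=39
esi=21*3=63
esi=63-15=48
esi=48%16=0
ecx=15^39=40
edi=39-6=33
edi=33-4=29
esi=0&29=0
mov [12], ecx → M[12]=40
After step 11: esi = 0.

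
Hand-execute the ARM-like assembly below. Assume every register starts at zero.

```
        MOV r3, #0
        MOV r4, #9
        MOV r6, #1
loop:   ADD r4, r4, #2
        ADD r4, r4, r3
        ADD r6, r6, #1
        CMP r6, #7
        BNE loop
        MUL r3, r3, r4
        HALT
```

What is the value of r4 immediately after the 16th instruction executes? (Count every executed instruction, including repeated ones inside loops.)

15

r3=0
r4=9
r6=1
r4=9+2=11
r4=11+0=11
r6=1+1=2
CMP r6, #7  (cmp 2,7)
BNE loop: taken
r4=11+2=13
r4=13+0=13
r6=2+1=3
CMP r6, #7  (cmp 3,7)
BNE loop: taken
r4=13+2=15
r4=15+0=15
r6=3+1=4
After step 16: r4 = 15.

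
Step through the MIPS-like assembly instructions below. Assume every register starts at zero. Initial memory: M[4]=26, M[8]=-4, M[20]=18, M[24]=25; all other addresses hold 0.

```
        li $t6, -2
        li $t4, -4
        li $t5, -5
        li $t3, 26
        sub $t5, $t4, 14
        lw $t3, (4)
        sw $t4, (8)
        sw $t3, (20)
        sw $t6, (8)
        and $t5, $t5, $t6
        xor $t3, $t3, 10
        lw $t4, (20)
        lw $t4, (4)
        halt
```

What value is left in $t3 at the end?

$t6=-2
$t4=-4
$t5=-5
$t3=26
$t5=(-4)-14=-18
$t3=M[4]=26
sw $t4, (8) → M[8]=-4
sw $t3, (20) → M[20]=26
sw $t6, (8) → M[8]=-2
$t5=(-18)&(-2)=-18
$t3=26^10=16
$t4=M[20]=26
$t4=M[4]=26
halt.

16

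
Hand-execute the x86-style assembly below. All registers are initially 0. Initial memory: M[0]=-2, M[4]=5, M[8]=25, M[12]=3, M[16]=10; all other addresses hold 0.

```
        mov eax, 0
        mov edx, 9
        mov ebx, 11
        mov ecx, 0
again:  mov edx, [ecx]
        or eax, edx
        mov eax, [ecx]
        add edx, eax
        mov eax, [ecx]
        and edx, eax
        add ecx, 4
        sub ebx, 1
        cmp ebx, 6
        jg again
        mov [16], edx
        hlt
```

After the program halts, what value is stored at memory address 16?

after mov eax, 0: eax=0
after mov edx, 9: edx=9
after mov ebx, 11: ebx=11
after mov ecx, 0: ecx=0
after mov edx, [ecx]: edx=M[0]=-2
after or eax, edx: eax=0|(-2)=-2
after mov eax, [ecx]: eax=M[0]=-2
after add edx, eax: edx=(-2)+(-2)=-4
after mov eax, [ecx]: eax=M[0]=-2
after and edx, eax: edx=(-4)&(-2)=-4
after add ecx, 4: ecx=0+4=4
after sub ebx, 1: ebx=11-1=10
cmp ebx, 6  (cmp 10,6)
jg again: taken
after mov edx, [ecx]: edx=M[4]=5
after or eax, edx: eax=(-2)|5=-1
after mov eax, [ecx]: eax=M[4]=5
after add edx, eax: edx=5+5=10
after mov eax, [ecx]: eax=M[4]=5
after and edx, eax: edx=10&5=0
after add ecx, 4: ecx=4+4=8
after sub ebx, 1: ebx=10-1=9
cmp ebx, 6  (cmp 9,6)
jg again: taken
after mov edx, [ecx]: edx=M[8]=25
after or eax, edx: eax=5|25=29
after mov eax, [ecx]: eax=M[8]=25
after add edx, eax: edx=25+25=50
after mov eax, [ecx]: eax=M[8]=25
after and edx, eax: edx=50&25=16
after add ecx, 4: ecx=8+4=12
after sub ebx, 1: ebx=9-1=8
cmp ebx, 6  (cmp 8,6)
jg again: taken
after mov edx, [ecx]: edx=M[12]=3
after or eax, edx: eax=25|3=27
after mov eax, [ecx]: eax=M[12]=3
after add edx, eax: edx=3+3=6
after mov eax, [ecx]: eax=M[12]=3
after and edx, eax: edx=6&3=2
after add ecx, 4: ecx=12+4=16
after sub ebx, 1: ebx=8-1=7
cmp ebx, 6  (cmp 7,6)
jg again: taken
after mov edx, [ecx]: edx=M[16]=10
after or eax, edx: eax=3|10=11
after mov eax, [ecx]: eax=M[16]=10
after add edx, eax: edx=10+10=20
after mov eax, [ecx]: eax=M[16]=10
after and edx, eax: edx=20&10=0
after add ecx, 4: ecx=16+4=20
after sub ebx, 1: ebx=7-1=6
cmp ebx, 6  (cmp 6,6)
jg again: not taken
mov [16], edx → M[16]=0
halt.

0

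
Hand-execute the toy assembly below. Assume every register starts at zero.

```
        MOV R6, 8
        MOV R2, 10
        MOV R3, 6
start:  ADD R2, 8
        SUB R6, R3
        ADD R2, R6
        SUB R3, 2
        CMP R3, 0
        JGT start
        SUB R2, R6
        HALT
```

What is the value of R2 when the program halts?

MOV R6, 8 → R6=8
MOV R2, 10 → R2=10
MOV R3, 6 → R3=6
ADD R2, 8 → R2=10+8=18
SUB R6, R3 → R6=8-6=2
ADD R2, R6 → R2=18+2=20
SUB R3, 2 → R3=6-2=4
CMP R3, 0  (cmp 4,0)
JGT start: taken
ADD R2, 8 → R2=20+8=28
SUB R6, R3 → R6=2-4=-2
ADD R2, R6 → R2=28+(-2)=26
SUB R3, 2 → R3=4-2=2
CMP R3, 0  (cmp 2,0)
JGT start: taken
ADD R2, 8 → R2=26+8=34
SUB R6, R3 → R6=(-2)-2=-4
ADD R2, R6 → R2=34+(-4)=30
SUB R3, 2 → R3=2-2=0
CMP R3, 0  (cmp 0,0)
JGT start: not taken
SUB R2, R6 → R2=30-(-4)=34
halt.

34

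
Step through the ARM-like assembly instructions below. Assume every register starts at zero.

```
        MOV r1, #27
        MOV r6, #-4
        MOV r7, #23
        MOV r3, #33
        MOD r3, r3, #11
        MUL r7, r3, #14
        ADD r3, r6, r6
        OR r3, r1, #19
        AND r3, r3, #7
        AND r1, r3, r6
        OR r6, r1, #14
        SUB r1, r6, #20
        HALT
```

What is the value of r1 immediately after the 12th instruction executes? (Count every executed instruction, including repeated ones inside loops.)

-6

r1=27
r6=-4
r7=23
r3=33
r3=33%11=0
r7=0*14=0
r3=(-4)+(-4)=-8
r3=27|19=27
r3=27&7=3
r1=3&(-4)=0
r6=0|14=14
r1=14-20=-6
After step 12: r1 = -6.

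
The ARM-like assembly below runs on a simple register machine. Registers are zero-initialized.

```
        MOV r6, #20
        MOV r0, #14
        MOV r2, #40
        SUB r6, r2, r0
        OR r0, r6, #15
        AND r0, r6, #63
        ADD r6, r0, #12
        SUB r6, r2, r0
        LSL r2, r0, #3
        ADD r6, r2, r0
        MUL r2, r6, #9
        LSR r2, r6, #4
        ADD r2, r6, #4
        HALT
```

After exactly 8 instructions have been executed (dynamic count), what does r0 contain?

26

r6=20
r0=14
r2=40
r6=40-14=26
r0=26|15=31
r0=26&63=26
r6=26+12=38
r6=40-26=14
After step 8: r0 = 26.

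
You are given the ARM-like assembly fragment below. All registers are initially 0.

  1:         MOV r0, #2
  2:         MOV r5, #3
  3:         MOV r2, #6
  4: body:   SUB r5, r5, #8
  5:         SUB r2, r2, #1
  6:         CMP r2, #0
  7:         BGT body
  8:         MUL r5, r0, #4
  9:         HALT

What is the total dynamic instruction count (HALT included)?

MOV r0, #2 → r0=2
MOV r5, #3 → r5=3
MOV r2, #6 → r2=6
SUB r5, r5, #8 → r5=3-8=-5
SUB r2, r2, #1 → r2=6-1=5
CMP r2, #0  (cmp 5,0)
BGT body: taken
SUB r5, r5, #8 → r5=(-5)-8=-13
SUB r2, r2, #1 → r2=5-1=4
CMP r2, #0  (cmp 4,0)
BGT body: taken
SUB r5, r5, #8 → r5=(-13)-8=-21
SUB r2, r2, #1 → r2=4-1=3
CMP r2, #0  (cmp 3,0)
BGT body: taken
SUB r5, r5, #8 → r5=(-21)-8=-29
SUB r2, r2, #1 → r2=3-1=2
CMP r2, #0  (cmp 2,0)
BGT body: taken
SUB r5, r5, #8 → r5=(-29)-8=-37
SUB r2, r2, #1 → r2=2-1=1
CMP r2, #0  (cmp 1,0)
BGT body: taken
SUB r5, r5, #8 → r5=(-37)-8=-45
SUB r2, r2, #1 → r2=1-1=0
CMP r2, #0  (cmp 0,0)
BGT body: not taken
MUL r5, r0, #4 → r5=2*4=8
halt.
Total executed instructions: 29.

29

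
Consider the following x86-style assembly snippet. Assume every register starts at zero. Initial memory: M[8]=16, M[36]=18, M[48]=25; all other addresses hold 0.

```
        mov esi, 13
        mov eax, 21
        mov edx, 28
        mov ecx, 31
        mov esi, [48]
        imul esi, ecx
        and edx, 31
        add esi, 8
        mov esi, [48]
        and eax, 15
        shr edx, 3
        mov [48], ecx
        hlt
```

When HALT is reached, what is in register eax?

5

after mov esi, 13: esi=13
after mov eax, 21: eax=21
after mov edx, 28: edx=28
after mov ecx, 31: ecx=31
after mov esi, [48]: esi=M[48]=25
after imul esi, ecx: esi=25*31=775
after and edx, 31: edx=28&31=28
after add esi, 8: esi=775+8=783
after mov esi, [48]: esi=M[48]=25
after and eax, 15: eax=21&15=5
after shr edx, 3: edx=28>>3=3
mov [48], ecx → M[48]=31
halt.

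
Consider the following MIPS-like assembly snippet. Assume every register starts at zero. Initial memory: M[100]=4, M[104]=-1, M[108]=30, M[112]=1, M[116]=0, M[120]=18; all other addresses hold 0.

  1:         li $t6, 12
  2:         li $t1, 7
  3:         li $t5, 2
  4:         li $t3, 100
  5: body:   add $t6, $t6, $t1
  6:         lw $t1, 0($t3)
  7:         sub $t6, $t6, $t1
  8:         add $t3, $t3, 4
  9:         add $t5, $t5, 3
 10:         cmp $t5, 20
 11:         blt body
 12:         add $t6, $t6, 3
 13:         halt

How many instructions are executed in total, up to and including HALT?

after li $t6, 12: $t6=12
after li $t1, 7: $t1=7
after li $t5, 2: $t5=2
after li $t3, 100: $t3=100
after add $t6, $t6, $t1: $t6=12+7=19
after lw $t1, 0($t3): $t1=M[100]=4
after sub $t6, $t6, $t1: $t6=19-4=15
after add $t3, $t3, 4: $t3=100+4=104
after add $t5, $t5, 3: $t5=2+3=5
cmp $t5, 20  (cmp 5,20)
blt body: taken
after add $t6, $t6, $t1: $t6=15+4=19
after lw $t1, 0($t3): $t1=M[104]=-1
after sub $t6, $t6, $t1: $t6=19-(-1)=20
after add $t3, $t3, 4: $t3=104+4=108
after add $t5, $t5, 3: $t5=5+3=8
cmp $t5, 20  (cmp 8,20)
blt body: taken
after add $t6, $t6, $t1: $t6=20+(-1)=19
after lw $t1, 0($t3): $t1=M[108]=30
after sub $t6, $t6, $t1: $t6=19-30=-11
after add $t3, $t3, 4: $t3=108+4=112
after add $t5, $t5, 3: $t5=8+3=11
cmp $t5, 20  (cmp 11,20)
blt body: taken
after add $t6, $t6, $t1: $t6=(-11)+30=19
after lw $t1, 0($t3): $t1=M[112]=1
after sub $t6, $t6, $t1: $t6=19-1=18
after add $t3, $t3, 4: $t3=112+4=116
after add $t5, $t5, 3: $t5=11+3=14
cmp $t5, 20  (cmp 14,20)
blt body: taken
after add $t6, $t6, $t1: $t6=18+1=19
after lw $t1, 0($t3): $t1=M[116]=0
after sub $t6, $t6, $t1: $t6=19-0=19
after add $t3, $t3, 4: $t3=116+4=120
after add $t5, $t5, 3: $t5=14+3=17
cmp $t5, 20  (cmp 17,20)
blt body: taken
after add $t6, $t6, $t1: $t6=19+0=19
after lw $t1, 0($t3): $t1=M[120]=18
after sub $t6, $t6, $t1: $t6=19-18=1
after add $t3, $t3, 4: $t3=120+4=124
after add $t5, $t5, 3: $t5=17+3=20
cmp $t5, 20  (cmp 20,20)
blt body: not taken
after add $t6, $t6, 3: $t6=1+3=4
halt.
Total executed instructions: 48.

48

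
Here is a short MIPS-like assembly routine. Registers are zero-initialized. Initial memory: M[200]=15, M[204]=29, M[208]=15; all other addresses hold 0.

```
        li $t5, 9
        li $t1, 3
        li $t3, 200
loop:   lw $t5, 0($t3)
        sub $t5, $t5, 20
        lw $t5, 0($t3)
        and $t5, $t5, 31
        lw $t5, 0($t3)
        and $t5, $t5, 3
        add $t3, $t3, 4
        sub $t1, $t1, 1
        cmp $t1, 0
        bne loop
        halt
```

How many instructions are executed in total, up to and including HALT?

34

after li $t5, 9: $t5=9
after li $t1, 3: $t1=3
after li $t3, 200: $t3=200
after lw $t5, 0($t3): $t5=M[200]=15
after sub $t5, $t5, 20: $t5=15-20=-5
after lw $t5, 0($t3): $t5=M[200]=15
after and $t5, $t5, 31: $t5=15&31=15
after lw $t5, 0($t3): $t5=M[200]=15
after and $t5, $t5, 3: $t5=15&3=3
after add $t3, $t3, 4: $t3=200+4=204
after sub $t1, $t1, 1: $t1=3-1=2
cmp $t1, 0  (cmp 2,0)
bne loop: taken
after lw $t5, 0($t3): $t5=M[204]=29
after sub $t5, $t5, 20: $t5=29-20=9
after lw $t5, 0($t3): $t5=M[204]=29
after and $t5, $t5, 31: $t5=29&31=29
after lw $t5, 0($t3): $t5=M[204]=29
after and $t5, $t5, 3: $t5=29&3=1
after add $t3, $t3, 4: $t3=204+4=208
after sub $t1, $t1, 1: $t1=2-1=1
cmp $t1, 0  (cmp 1,0)
bne loop: taken
after lw $t5, 0($t3): $t5=M[208]=15
after sub $t5, $t5, 20: $t5=15-20=-5
after lw $t5, 0($t3): $t5=M[208]=15
after and $t5, $t5, 31: $t5=15&31=15
after lw $t5, 0($t3): $t5=M[208]=15
after and $t5, $t5, 3: $t5=15&3=3
after add $t3, $t3, 4: $t3=208+4=212
after sub $t1, $t1, 1: $t1=1-1=0
cmp $t1, 0  (cmp 0,0)
bne loop: not taken
halt.
Total executed instructions: 34.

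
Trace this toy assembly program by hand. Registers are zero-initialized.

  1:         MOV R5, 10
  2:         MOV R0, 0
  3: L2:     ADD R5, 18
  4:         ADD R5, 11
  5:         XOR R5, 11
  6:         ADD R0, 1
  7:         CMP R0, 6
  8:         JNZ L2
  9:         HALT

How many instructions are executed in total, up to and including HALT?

39

MOV R5, 10 → R5=10
MOV R0, 0 → R0=0
ADD R5, 18 → R5=10+18=28
ADD R5, 11 → R5=28+11=39
XOR R5, 11 → R5=39^11=44
ADD R0, 1 → R0=0+1=1
CMP R0, 6  (cmp 1,6)
JNZ L2: taken
ADD R5, 18 → R5=44+18=62
ADD R5, 11 → R5=62+11=73
XOR R5, 11 → R5=73^11=66
ADD R0, 1 → R0=1+1=2
CMP R0, 6  (cmp 2,6)
JNZ L2: taken
ADD R5, 18 → R5=66+18=84
ADD R5, 11 → R5=84+11=95
XOR R5, 11 → R5=95^11=84
ADD R0, 1 → R0=2+1=3
CMP R0, 6  (cmp 3,6)
JNZ L2: taken
ADD R5, 18 → R5=84+18=102
ADD R5, 11 → R5=102+11=113
XOR R5, 11 → R5=113^11=122
ADD R0, 1 → R0=3+1=4
CMP R0, 6  (cmp 4,6)
JNZ L2: taken
ADD R5, 18 → R5=122+18=140
ADD R5, 11 → R5=140+11=151
XOR R5, 11 → R5=151^11=156
ADD R0, 1 → R0=4+1=5
CMP R0, 6  (cmp 5,6)
JNZ L2: taken
ADD R5, 18 → R5=156+18=174
ADD R5, 11 → R5=174+11=185
XOR R5, 11 → R5=185^11=178
ADD R0, 1 → R0=5+1=6
CMP R0, 6  (cmp 6,6)
JNZ L2: not taken
halt.
Total executed instructions: 39.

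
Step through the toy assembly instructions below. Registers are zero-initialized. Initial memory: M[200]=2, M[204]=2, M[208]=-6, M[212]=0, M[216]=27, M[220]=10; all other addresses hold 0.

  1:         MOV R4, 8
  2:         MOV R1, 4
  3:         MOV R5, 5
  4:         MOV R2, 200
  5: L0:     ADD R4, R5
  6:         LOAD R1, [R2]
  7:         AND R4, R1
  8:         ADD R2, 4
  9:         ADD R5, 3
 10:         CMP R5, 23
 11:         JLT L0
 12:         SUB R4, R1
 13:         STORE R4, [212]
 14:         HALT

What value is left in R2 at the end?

224

MOV R4, 8 → R4=8
MOV R1, 4 → R1=4
MOV R5, 5 → R5=5
MOV R2, 200 → R2=200
ADD R4, R5 → R4=8+5=13
LOAD R1, [R2] → R1=M[200]=2
AND R4, R1 → R4=13&2=0
ADD R2, 4 → R2=200+4=204
ADD R5, 3 → R5=5+3=8
CMP R5, 23  (cmp 8,23)
JLT L0: taken
ADD R4, R5 → R4=0+8=8
LOAD R1, [R2] → R1=M[204]=2
AND R4, R1 → R4=8&2=0
ADD R2, 4 → R2=204+4=208
ADD R5, 3 → R5=8+3=11
CMP R5, 23  (cmp 11,23)
JLT L0: taken
ADD R4, R5 → R4=0+11=11
LOAD R1, [R2] → R1=M[208]=-6
AND R4, R1 → R4=11&(-6)=10
ADD R2, 4 → R2=208+4=212
ADD R5, 3 → R5=11+3=14
CMP R5, 23  (cmp 14,23)
JLT L0: taken
ADD R4, R5 → R4=10+14=24
LOAD R1, [R2] → R1=M[212]=0
AND R4, R1 → R4=24&0=0
ADD R2, 4 → R2=212+4=216
ADD R5, 3 → R5=14+3=17
CMP R5, 23  (cmp 17,23)
JLT L0: taken
ADD R4, R5 → R4=0+17=17
LOAD R1, [R2] → R1=M[216]=27
AND R4, R1 → R4=17&27=17
ADD R2, 4 → R2=216+4=220
ADD R5, 3 → R5=17+3=20
CMP R5, 23  (cmp 20,23)
JLT L0: taken
ADD R4, R5 → R4=17+20=37
LOAD R1, [R2] → R1=M[220]=10
AND R4, R1 → R4=37&10=0
ADD R2, 4 → R2=220+4=224
ADD R5, 3 → R5=20+3=23
CMP R5, 23  (cmp 23,23)
JLT L0: not taken
SUB R4, R1 → R4=0-10=-10
STORE R4, [212] → M[212]=-10
halt.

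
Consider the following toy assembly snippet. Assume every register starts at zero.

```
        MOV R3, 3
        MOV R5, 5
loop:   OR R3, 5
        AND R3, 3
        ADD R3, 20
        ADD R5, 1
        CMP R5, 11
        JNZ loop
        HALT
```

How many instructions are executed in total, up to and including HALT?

R3=3
R5=5
R3=3|5=7
R3=7&3=3
R3=3+20=23
R5=5+1=6
CMP R5, 11  (cmp 6,11)
JNZ loop: taken
R3=23|5=23
R3=23&3=3
R3=3+20=23
R5=6+1=7
CMP R5, 11  (cmp 7,11)
JNZ loop: taken
R3=23|5=23
R3=23&3=3
R3=3+20=23
R5=7+1=8
CMP R5, 11  (cmp 8,11)
JNZ loop: taken
R3=23|5=23
R3=23&3=3
R3=3+20=23
R5=8+1=9
CMP R5, 11  (cmp 9,11)
JNZ loop: taken
R3=23|5=23
R3=23&3=3
R3=3+20=23
R5=9+1=10
CMP R5, 11  (cmp 10,11)
JNZ loop: taken
R3=23|5=23
R3=23&3=3
R3=3+20=23
R5=10+1=11
CMP R5, 11  (cmp 11,11)
JNZ loop: not taken
halt.
Total executed instructions: 39.

39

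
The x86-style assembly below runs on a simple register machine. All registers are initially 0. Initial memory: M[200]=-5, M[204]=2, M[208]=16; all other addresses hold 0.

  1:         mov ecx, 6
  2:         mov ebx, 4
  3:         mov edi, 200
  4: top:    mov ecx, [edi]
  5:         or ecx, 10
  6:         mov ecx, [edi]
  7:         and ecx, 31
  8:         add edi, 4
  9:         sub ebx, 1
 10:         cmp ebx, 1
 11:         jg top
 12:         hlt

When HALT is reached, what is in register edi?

mov ecx, 6 → ecx=6
mov ebx, 4 → ebx=4
mov edi, 200 → edi=200
mov ecx, [edi] → ecx=M[200]=-5
or ecx, 10 → ecx=(-5)|10=-5
mov ecx, [edi] → ecx=M[200]=-5
and ecx, 31 → ecx=(-5)&31=27
add edi, 4 → edi=200+4=204
sub ebx, 1 → ebx=4-1=3
cmp ebx, 1  (cmp 3,1)
jg top: taken
mov ecx, [edi] → ecx=M[204]=2
or ecx, 10 → ecx=2|10=10
mov ecx, [edi] → ecx=M[204]=2
and ecx, 31 → ecx=2&31=2
add edi, 4 → edi=204+4=208
sub ebx, 1 → ebx=3-1=2
cmp ebx, 1  (cmp 2,1)
jg top: taken
mov ecx, [edi] → ecx=M[208]=16
or ecx, 10 → ecx=16|10=26
mov ecx, [edi] → ecx=M[208]=16
and ecx, 31 → ecx=16&31=16
add edi, 4 → edi=208+4=212
sub ebx, 1 → ebx=2-1=1
cmp ebx, 1  (cmp 1,1)
jg top: not taken
halt.

212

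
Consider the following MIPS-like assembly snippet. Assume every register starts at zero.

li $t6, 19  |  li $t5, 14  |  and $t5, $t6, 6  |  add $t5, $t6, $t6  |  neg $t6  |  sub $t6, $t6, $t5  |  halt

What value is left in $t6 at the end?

-57

$t6=19
$t5=14
$t5=19&6=2
$t5=19+19=38
$t6=-(19)=-19
$t6=(-19)-38=-57
halt.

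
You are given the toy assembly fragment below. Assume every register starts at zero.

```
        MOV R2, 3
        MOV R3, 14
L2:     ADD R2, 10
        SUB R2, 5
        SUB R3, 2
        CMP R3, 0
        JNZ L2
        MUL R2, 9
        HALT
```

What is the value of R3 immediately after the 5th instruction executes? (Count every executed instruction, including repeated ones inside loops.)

12

MOV R2, 3 → R2=3
MOV R3, 14 → R3=14
ADD R2, 10 → R2=3+10=13
SUB R2, 5 → R2=13-5=8
SUB R3, 2 → R3=14-2=12
After step 5: R3 = 12.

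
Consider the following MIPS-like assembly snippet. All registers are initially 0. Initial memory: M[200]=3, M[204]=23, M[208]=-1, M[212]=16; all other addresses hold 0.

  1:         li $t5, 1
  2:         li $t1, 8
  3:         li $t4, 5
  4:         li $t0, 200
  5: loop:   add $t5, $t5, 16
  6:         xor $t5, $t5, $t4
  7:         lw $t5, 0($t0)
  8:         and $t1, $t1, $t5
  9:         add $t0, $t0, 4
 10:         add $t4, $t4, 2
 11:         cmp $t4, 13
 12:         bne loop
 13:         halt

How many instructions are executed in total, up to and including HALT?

after li $t5, 1: $t5=1
after li $t1, 8: $t1=8
after li $t4, 5: $t4=5
after li $t0, 200: $t0=200
after add $t5, $t5, 16: $t5=1+16=17
after xor $t5, $t5, $t4: $t5=17^5=20
after lw $t5, 0($t0): $t5=M[200]=3
after and $t1, $t1, $t5: $t1=8&3=0
after add $t0, $t0, 4: $t0=200+4=204
after add $t4, $t4, 2: $t4=5+2=7
cmp $t4, 13  (cmp 7,13)
bne loop: taken
after add $t5, $t5, 16: $t5=3+16=19
after xor $t5, $t5, $t4: $t5=19^7=20
after lw $t5, 0($t0): $t5=M[204]=23
after and $t1, $t1, $t5: $t1=0&23=0
after add $t0, $t0, 4: $t0=204+4=208
after add $t4, $t4, 2: $t4=7+2=9
cmp $t4, 13  (cmp 9,13)
bne loop: taken
after add $t5, $t5, 16: $t5=23+16=39
after xor $t5, $t5, $t4: $t5=39^9=46
after lw $t5, 0($t0): $t5=M[208]=-1
after and $t1, $t1, $t5: $t1=0&(-1)=0
after add $t0, $t0, 4: $t0=208+4=212
after add $t4, $t4, 2: $t4=9+2=11
cmp $t4, 13  (cmp 11,13)
bne loop: taken
after add $t5, $t5, 16: $t5=(-1)+16=15
after xor $t5, $t5, $t4: $t5=15^11=4
after lw $t5, 0($t0): $t5=M[212]=16
after and $t1, $t1, $t5: $t1=0&16=0
after add $t0, $t0, 4: $t0=212+4=216
after add $t4, $t4, 2: $t4=11+2=13
cmp $t4, 13  (cmp 13,13)
bne loop: not taken
halt.
Total executed instructions: 37.

37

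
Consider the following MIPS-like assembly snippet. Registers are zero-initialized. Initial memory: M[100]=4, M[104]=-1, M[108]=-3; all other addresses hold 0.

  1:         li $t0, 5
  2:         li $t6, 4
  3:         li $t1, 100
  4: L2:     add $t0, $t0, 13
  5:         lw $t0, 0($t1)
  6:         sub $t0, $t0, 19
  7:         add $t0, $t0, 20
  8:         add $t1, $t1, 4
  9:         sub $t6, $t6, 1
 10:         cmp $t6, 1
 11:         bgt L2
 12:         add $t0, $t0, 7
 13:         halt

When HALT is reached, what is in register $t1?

li $t0, 5 → $t0=5
li $t6, 4 → $t6=4
li $t1, 100 → $t1=100
add $t0, $t0, 13 → $t0=5+13=18
lw $t0, 0($t1) → $t0=M[100]=4
sub $t0, $t0, 19 → $t0=4-19=-15
add $t0, $t0, 20 → $t0=(-15)+20=5
add $t1, $t1, 4 → $t1=100+4=104
sub $t6, $t6, 1 → $t6=4-1=3
cmp $t6, 1  (cmp 3,1)
bgt L2: taken
add $t0, $t0, 13 → $t0=5+13=18
lw $t0, 0($t1) → $t0=M[104]=-1
sub $t0, $t0, 19 → $t0=(-1)-19=-20
add $t0, $t0, 20 → $t0=(-20)+20=0
add $t1, $t1, 4 → $t1=104+4=108
sub $t6, $t6, 1 → $t6=3-1=2
cmp $t6, 1  (cmp 2,1)
bgt L2: taken
add $t0, $t0, 13 → $t0=0+13=13
lw $t0, 0($t1) → $t0=M[108]=-3
sub $t0, $t0, 19 → $t0=(-3)-19=-22
add $t0, $t0, 20 → $t0=(-22)+20=-2
add $t1, $t1, 4 → $t1=108+4=112
sub $t6, $t6, 1 → $t6=2-1=1
cmp $t6, 1  (cmp 1,1)
bgt L2: not taken
add $t0, $t0, 7 → $t0=(-2)+7=5
halt.

112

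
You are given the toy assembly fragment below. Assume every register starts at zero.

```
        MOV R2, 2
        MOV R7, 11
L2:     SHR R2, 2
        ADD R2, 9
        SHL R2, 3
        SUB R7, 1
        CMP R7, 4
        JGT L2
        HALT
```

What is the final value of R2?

9144

R2=2
R7=11
R2=2>>2=0
R2=0+9=9
R2=9<<3=72
R7=11-1=10
CMP R7, 4  (cmp 10,4)
JGT L2: taken
R2=72>>2=18
R2=18+9=27
R2=27<<3=216
R7=10-1=9
CMP R7, 4  (cmp 9,4)
JGT L2: taken
R2=216>>2=54
R2=54+9=63
R2=63<<3=504
R7=9-1=8
CMP R7, 4  (cmp 8,4)
JGT L2: taken
R2=504>>2=126
R2=126+9=135
R2=135<<3=1080
R7=8-1=7
CMP R7, 4  (cmp 7,4)
JGT L2: taken
R2=1080>>2=270
R2=270+9=279
R2=279<<3=2232
R7=7-1=6
CMP R7, 4  (cmp 6,4)
JGT L2: taken
R2=2232>>2=558
R2=558+9=567
R2=567<<3=4536
R7=6-1=5
CMP R7, 4  (cmp 5,4)
JGT L2: taken
R2=4536>>2=1134
R2=1134+9=1143
R2=1143<<3=9144
R7=5-1=4
CMP R7, 4  (cmp 4,4)
JGT L2: not taken
halt.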